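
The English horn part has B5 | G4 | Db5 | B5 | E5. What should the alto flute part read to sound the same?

A5 F4 Cb5 A5 D5

First find concert pitch: the English horn sounds a perfect fifth below written, so B5 G4 Db5 B5 E5 sounds E5 C4 Gb4 E5 A4.
Then write for alto flute: it sounds a perfect fourth below written, so the part must be a perfect fourth above concert.
E5 → A5
C4 → F4
Gb4 → Cb5
E5 → A5
A4 → D5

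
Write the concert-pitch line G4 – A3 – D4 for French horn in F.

The French horn in F sounds a perfect fifth below written, so the written part must be a perfect fifth above concert — transpose each note up.
G4 gives D5
A3 gives E4
D4 gives A4

D5 E4 A4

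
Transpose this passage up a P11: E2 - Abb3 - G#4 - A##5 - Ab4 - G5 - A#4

A3 Dbb5 C#6 D##7 Db6 C7 D#6

A perfect eleventh up from E2 gives A3.
Abb3: an eleventh up reaches D, and 17 semitones makes it Dbb5.
A perfect eleventh up from G#4 gives C#6.
A##5 up a perfect eleventh is D##7.
Ab4 up a perfect eleventh is Db6.
A perfect eleventh up from G5 gives C7.
A#4: an eleventh up reaches D, and 17 semitones makes it D#6.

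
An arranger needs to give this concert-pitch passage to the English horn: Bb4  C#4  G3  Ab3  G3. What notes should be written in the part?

The English horn sounds a perfect fifth below written, so the written part must be a perfect fifth above concert — transpose each note up.
Bb4 becomes F5
C#4 becomes G#4
G3 becomes D4
Ab3 becomes Eb4
G3 becomes D4

F5 G#4 D4 Eb4 D4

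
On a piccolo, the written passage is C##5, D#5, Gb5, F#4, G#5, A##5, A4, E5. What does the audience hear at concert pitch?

Written C4 on the piccolo sounds as C5, a perfect octave higher; apply that shift to every note.
C##5 → C##6
D#5 → D#6
Gb5 → Gb6
F#4 → F#5
G#5 → G#6
A##5 → A##6
A4 → A5
E5 → E6

C##6 D#6 Gb6 F#5 G#6 A##6 A5 E6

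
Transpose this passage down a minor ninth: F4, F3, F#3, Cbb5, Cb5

F4 down a minor ninth is E3.
F3 down a minor ninth is E2.
F#3 down a minor ninth is E#2.
A minor ninth down from Cbb5 gives Bbb3.
Cb5: a ninth down reaches B, and 13 semitones makes it Bb3.

E3 E2 E#2 Bbb3 Bb3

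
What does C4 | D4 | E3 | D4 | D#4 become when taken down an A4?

C4 → Gb3
D4 → Ab3
E3 → Bb2
D4 → Ab3
D#4 → A3

Gb3 Ab3 Bb2 Ab3 A3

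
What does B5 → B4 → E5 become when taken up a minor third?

D6 D5 G5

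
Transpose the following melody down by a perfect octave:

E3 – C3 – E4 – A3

E2 C2 E3 A2

E3 becomes E2
C3 becomes C2
E4 becomes E3
A3 becomes A2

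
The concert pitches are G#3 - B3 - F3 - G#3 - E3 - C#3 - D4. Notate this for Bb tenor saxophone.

The Bb tenor saxophone sounds a major ninth below written, so the written part must be a major ninth above concert — transpose each note up.
G#3 gives A#4
B3 gives C#5
F3 gives G4
G#3 gives A#4
E3 gives F#4
C#3 gives D#4
D4 gives E5

A#4 C#5 G4 A#4 F#4 D#4 E5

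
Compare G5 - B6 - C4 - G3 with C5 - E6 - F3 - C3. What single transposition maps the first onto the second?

down a perfect fifth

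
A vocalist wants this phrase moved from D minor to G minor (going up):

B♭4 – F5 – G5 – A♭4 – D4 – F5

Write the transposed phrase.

Eb5 Bb5 C6 Db5 G4 Bb5

From D up to G is a perfect fourth; apply that to each pitch.
Bb4 -> Eb5
F5 -> Bb5
G5 -> C6
Ab4 -> Db5
D4 -> G4
F5 -> Bb5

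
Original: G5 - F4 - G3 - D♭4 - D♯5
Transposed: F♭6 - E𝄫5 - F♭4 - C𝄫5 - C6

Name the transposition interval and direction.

Take the first pair: G5 → Fb6. G to F spans 7 letter names, so the interval is some kind of seventh.
G5 to Fb6 is 9 semitones, which makes it a diminished seventh; the second version is higher, so the direction is up.
Checking another pair — D#5 → C6 — gives the same interval.

up a diminished seventh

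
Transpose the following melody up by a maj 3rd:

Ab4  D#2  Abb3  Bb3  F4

C5 F##2 Cb4 D4 A4

Ab4 becomes C5
D#2 becomes F##2
Abb3 becomes Cb4
Bb3 becomes D4
F4 becomes A4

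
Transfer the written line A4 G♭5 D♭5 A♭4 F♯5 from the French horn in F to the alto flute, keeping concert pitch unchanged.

G4 Fb5 Cb5 Gb4 E5

First find concert pitch: the French horn in F sounds a perfect fifth below written, so A4 G♭5 D♭5 A♭4 F♯5 sounds D4 Cb5 Gb4 Db4 B4.
Then write for alto flute: it sounds a perfect fourth below written, so the part must be a perfect fourth above concert.
D4 → G4
Cb5 → Fb5
Gb4 → Cb5
Db4 → Gb4
B4 → E5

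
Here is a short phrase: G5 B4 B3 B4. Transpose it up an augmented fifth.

D#6 F##5 F##4 F##5

G5 becomes D#6
B4 becomes F##5
B3 becomes F##4
B4 becomes F##5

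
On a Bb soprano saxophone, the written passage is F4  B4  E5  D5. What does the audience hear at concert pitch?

Eb4 A4 D5 C5

The Bb soprano saxophone sounds a major second below written, so transpose each written note down a major second.
F4 to Eb4
B4 to A4
E5 to D5
D5 to C5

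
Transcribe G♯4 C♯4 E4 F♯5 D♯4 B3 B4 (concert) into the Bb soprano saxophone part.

A#4 D#4 F#4 G#5 E#4 C#4 C#5

Written C4 sounds as Bb3 on the Bb soprano saxophone, so concert pitches are written a major second up.
G#4 gives A#4
C#4 gives D#4
E4 gives F#4
F#5 gives G#5
D#4 gives E#4
B3 gives C#4
B4 gives C#5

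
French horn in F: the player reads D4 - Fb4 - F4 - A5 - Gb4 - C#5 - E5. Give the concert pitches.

Written C4 on the French horn in F sounds as F3, a perfect fifth lower; apply that shift to every note.
D4 → G3
Fb4 → Bbb3
F4 → Bb3
A5 → D5
Gb4 → Cb4
C#5 → F#4
E5 → A4

G3 Bbb3 Bb3 D5 Cb4 F#4 A4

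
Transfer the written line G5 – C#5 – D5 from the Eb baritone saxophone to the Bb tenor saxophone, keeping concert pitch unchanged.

First find concert pitch: the Eb baritone saxophone sounds a major thirteenth below written, so G5 C#5 D5 sounds Bb3 E3 F3.
Then write for Bb tenor saxophone: it sounds a major ninth below written, so the part must be a major ninth above concert.
Bb3 → C5
E3 → F#4
F3 → G4

C5 F#4 G4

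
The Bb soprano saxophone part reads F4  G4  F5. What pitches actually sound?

The Bb soprano saxophone sounds a major second below written, so transpose each written note down a major second.
F4 to Eb4
G4 to F4
F5 to Eb5

Eb4 F4 Eb5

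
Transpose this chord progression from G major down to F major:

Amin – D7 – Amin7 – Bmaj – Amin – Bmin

Gmin C7 Gmin7 Amaj Gmin Amin

G major down to F major is a major second; each chord root moves by that interval while the quality stays the same.
Amin: root A down a major second → G, giving Gmin.
D7: root D down a major second → C, giving C7.
Amin7: root A down a major second → G, giving Gmin7.
Bmaj: root B down a major second → A, giving Amaj.
Amin: root A down a major second → G, giving Gmin.
Bmin: root B down a major second → A, giving Amin.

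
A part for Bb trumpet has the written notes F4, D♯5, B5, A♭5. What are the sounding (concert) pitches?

Eb4 C#5 A5 Gb5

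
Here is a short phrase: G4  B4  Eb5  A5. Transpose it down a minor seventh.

A3 C#4 F4 B4

G4: a seventh down reaches A, and 10 semitones makes it A3.
B4 down a minor seventh is C#4.
Eb5: a seventh down reaches F, and 10 semitones makes it F4.
A minor seventh down from A5 gives B4.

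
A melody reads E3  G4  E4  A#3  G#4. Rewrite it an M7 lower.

E3 down a major seventh is F2.
G4 down a major seventh is Ab3.
E4 down a major seventh is F3.
A major seventh down from A#3 gives B2.
G#4 down a major seventh is A3.

F2 Ab3 F3 B2 A3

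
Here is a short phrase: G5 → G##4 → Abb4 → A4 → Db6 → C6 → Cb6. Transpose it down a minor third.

A minor third down from G5 gives E5.
G##4: a third down reaches E, and 3 semitones makes it E##4.
Abb4: a third down reaches F, and 3 semitones makes it Fb4.
A4 down a minor third is F#4.
A minor third down from Db6 gives Bb5.
C6 down a minor third is A5.
Cb6: a third down reaches A, and 3 semitones makes it Ab5.

E5 E##4 Fb4 F#4 Bb5 A5 Ab5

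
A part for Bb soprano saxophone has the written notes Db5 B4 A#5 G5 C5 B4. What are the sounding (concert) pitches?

Cb5 A4 G#5 F5 Bb4 A4

The Bb soprano saxophone sounds a major second below written, so transpose each written note down a major second.
Db5 → Cb5
B4 → A4
A#5 → G#5
G5 → F5
C5 → Bb4
B4 → A4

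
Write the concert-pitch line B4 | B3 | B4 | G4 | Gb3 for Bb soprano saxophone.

Written C4 sounds as Bb3 on the Bb soprano saxophone, so concert pitches are written a major second up.
B4 -> C#5
B3 -> C#4
B4 -> C#5
G4 -> A4
Gb3 -> Ab3

C#5 C#4 C#5 A4 Ab3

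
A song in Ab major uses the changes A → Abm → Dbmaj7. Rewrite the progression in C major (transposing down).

Ab major down to C major is a minor sixth; each chord root moves by that interval while the quality stays the same.
A: root A down a minor sixth → C#, giving C#.
Abm: root Ab down a minor sixth → C, giving Cm.
Dbmaj7: root Db down a minor sixth → F, giving Fmaj7.

C# Cm Fmaj7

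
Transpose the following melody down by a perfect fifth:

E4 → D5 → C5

A3 G4 F4

E4 becomes A3
D5 becomes G4
C5 becomes F4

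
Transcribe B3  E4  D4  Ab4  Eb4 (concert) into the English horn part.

Written C4 sounds as F3 on the English horn, so concert pitches are written a perfect fifth up.
B3 gives F#4
E4 gives B4
D4 gives A4
Ab4 gives Eb5
Eb4 gives Bb4

F#4 B4 A4 Eb5 Bb4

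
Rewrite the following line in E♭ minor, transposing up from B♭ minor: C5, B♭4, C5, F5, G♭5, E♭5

F5 Eb5 F5 Bb5 Cb6 Ab5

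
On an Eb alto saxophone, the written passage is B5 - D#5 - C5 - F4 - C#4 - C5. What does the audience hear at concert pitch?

D5 F#4 Eb4 Ab3 E3 Eb4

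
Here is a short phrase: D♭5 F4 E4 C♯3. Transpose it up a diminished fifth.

Db5: a fifth up reaches A, and 6 semitones makes it Abb5.
F4: a fifth up reaches C, and 6 semitones makes it Cb5.
A diminished fifth up from E4 gives Bb4.
A diminished fifth up from C#3 gives G3.

Abb5 Cb5 Bb4 G3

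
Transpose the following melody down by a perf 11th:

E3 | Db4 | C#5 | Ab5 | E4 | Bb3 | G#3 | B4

B1 Ab2 G#3 Eb4 B2 F2 D#2 F#3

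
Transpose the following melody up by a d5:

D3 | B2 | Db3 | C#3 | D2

Ab3 F3 Abb3 G3 Ab2

D3 → Ab3
B2 → F3
Db3 → Abb3
C#3 → G3
D2 → Ab2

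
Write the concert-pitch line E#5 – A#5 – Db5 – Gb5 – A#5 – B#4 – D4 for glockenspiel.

E#3 A#3 Db3 Gb3 A#3 B#2 D2

Written C4 sounds as C6 on the glockenspiel, so concert pitches are written a perfect fifteenth down.
E#5 -> E#3
A#5 -> A#3
Db5 -> Db3
Gb5 -> Gb3
A#5 -> A#3
B#4 -> B#2
D4 -> D2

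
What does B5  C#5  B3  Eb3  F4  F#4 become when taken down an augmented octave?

B5 → Bb4
C#5 → C4
B3 → Bb2
Eb3 → Ebb2
F4 → Fb3
F#4 → F3

Bb4 C4 Bb2 Ebb2 Fb3 F3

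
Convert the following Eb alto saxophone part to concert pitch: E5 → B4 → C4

G4 D4 Eb3

The Eb alto saxophone sounds a major sixth below written, so transpose each written note down a major sixth.
E5 -> G4
B4 -> D4
C4 -> Eb3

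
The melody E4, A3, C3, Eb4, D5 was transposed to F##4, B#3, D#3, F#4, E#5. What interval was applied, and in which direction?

Take the first pair: E4 → F##4. E to F spans 2 letter names, so the interval is some kind of second.
E4 to F##4 is 3 semitones, which makes it an augmented second; the second version is higher, so the direction is up.
Checking another pair — D5 → E#5 — gives the same interval.

up an augmented second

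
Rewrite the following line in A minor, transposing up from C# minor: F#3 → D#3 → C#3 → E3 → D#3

From C# up to A is a minor sixth; apply that to each pitch.
F#3 becomes D4
D#3 becomes B3
C#3 becomes A3
E3 becomes C4
D#3 becomes B3

D4 B3 A3 C4 B3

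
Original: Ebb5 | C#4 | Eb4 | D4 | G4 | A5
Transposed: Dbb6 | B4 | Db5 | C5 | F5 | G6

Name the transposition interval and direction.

Take the first pair: Ebb5 → Dbb6. E to D spans 7 letter names, so the interval is some kind of seventh.
Ebb5 to Dbb6 is 10 semitones, which makes it a minor seventh; the second version is higher, so the direction is up.
Checking another pair — A5 → G6 — gives the same interval.

up a minor seventh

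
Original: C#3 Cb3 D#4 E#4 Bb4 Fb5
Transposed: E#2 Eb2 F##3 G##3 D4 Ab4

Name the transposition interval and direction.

From C#3 to E#2 is 6 letter names — a sixth of some quality.
E#2 to C#3 is 8 semitones, which makes it a minor sixth; the second version is lower, so the direction is down.
Checking another pair — Fb5 → Ab4 — gives the same interval.

down a minor sixth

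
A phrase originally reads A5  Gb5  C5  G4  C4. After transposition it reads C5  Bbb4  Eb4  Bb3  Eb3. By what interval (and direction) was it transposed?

down a major sixth

From A5 to C5 is 6 letter names — a sixth of some quality.
C5 to A5 is 9 semitones, which makes it a major sixth; the second version is lower, so the direction is down.
Checking another pair — C4 → Eb3 — gives the same interval.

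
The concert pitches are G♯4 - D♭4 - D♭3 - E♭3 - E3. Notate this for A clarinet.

B4 Fb4 Fb3 Gb3 G3

The A clarinet sounds a minor third below written, so the written part must be a minor third above concert — transpose each note up.
G#4 -> B4
Db4 -> Fb4
Db3 -> Fb3
Eb3 -> Gb3
E3 -> G3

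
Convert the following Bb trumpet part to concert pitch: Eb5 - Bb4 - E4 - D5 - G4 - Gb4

Db5 Ab4 D4 C5 F4 Fb4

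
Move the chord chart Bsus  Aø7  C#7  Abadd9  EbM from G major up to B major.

D#sus C#ø7 E#7 Cadd9 GM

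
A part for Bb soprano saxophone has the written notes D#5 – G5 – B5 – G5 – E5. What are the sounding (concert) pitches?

C#5 F5 A5 F5 D5

The Bb soprano saxophone sounds a major second below written, so transpose each written note down a major second.
D#5 → C#5
G5 → F5
B5 → A5
G5 → F5
E5 → D5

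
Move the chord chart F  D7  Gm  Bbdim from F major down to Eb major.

Eb C7 Fm Abdim

F major down to Eb major is a major second; each chord root moves by that interval while the quality stays the same.
F: root F down a major second → Eb, giving Eb.
D7: root D down a major second → C, giving C7.
Gm: root G down a major second → F, giving Fm.
Bbdim: root Bb down a major second → Ab, giving Abdim.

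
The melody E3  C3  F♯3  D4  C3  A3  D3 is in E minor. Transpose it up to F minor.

From E up to F is a minor second; apply that to each pitch.
E3 gives F3
C3 gives Db3
F#3 gives G3
D4 gives Eb4
C3 gives Db3
A3 gives Bb3
D3 gives Eb3

F3 Db3 G3 Eb4 Db3 Bb3 Eb3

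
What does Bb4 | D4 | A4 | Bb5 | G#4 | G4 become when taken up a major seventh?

A5 C#5 G#5 A6 F##5 F#5

Bb4: a seventh up reaches A, and 11 semitones makes it A5.
D4: a seventh up reaches C, and 11 semitones makes it C#5.
A major seventh up from A4 gives G#5.
A major seventh up from Bb5 gives A6.
A major seventh up from G#4 gives F##5.
A major seventh up from G4 gives F#5.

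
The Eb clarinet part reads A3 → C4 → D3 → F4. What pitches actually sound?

Written C4 on the Eb clarinet sounds as Eb4, a minor third higher; apply that shift to every note.
A3 -> C4
C4 -> Eb4
D3 -> F3
F4 -> Ab4

C4 Eb4 F3 Ab4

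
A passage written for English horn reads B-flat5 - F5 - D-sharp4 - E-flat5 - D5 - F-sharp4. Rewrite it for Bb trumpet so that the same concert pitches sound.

F5 C5 A#3 Bb4 A4 C#4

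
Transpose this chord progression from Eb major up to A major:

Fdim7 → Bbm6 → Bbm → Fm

Bdim7 Em6 Em Bm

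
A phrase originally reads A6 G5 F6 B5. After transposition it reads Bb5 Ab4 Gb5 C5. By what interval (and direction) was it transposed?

Take the first pair: A6 → Bb5. A to B spans 7 letter names, so the interval is some kind of seventh.
Bb5 to A6 is 11 semitones, which makes it a major seventh; the second version is lower, so the direction is down.
Checking another pair — B5 → C5 — gives the same interval.

down a major seventh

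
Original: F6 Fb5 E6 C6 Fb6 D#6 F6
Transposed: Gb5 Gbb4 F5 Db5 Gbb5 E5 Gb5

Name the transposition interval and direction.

down a major seventh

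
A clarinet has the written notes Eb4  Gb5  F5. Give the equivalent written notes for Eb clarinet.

First find concert pitch: the A clarinet sounds a minor third below written, so Eb4 Gb5 F5 sounds C4 Eb5 D5.
Then write for Eb clarinet: it sounds a minor third above written, so the part must be a minor third below concert.
C4 → A3
Eb5 → C5
D5 → B4

A3 C5 B4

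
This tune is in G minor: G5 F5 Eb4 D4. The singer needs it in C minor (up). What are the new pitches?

From G up to C is a perfect fourth; apply that to each pitch.
G5 -> C6
F5 -> Bb5
Eb4 -> Ab4
D4 -> G4

C6 Bb5 Ab4 G4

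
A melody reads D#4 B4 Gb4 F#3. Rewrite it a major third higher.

D#4 → F##4
B4 → D#5
Gb4 → Bb4
F#3 → A#3

F##4 D#5 Bb4 A#3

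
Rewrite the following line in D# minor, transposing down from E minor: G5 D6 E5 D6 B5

F#5 C#6 D#5 C#6 A#5

E minor to D# minor down is a minor second, so every note moves down by that interval.
G5 to F#5
D6 to C#6
E5 to D#5
D6 to C#6
B5 to A#5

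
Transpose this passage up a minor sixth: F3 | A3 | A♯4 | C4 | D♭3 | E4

Db4 F4 F#5 Ab4 Bbb3 C5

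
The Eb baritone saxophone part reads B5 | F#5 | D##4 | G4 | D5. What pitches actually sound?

D4 A3 F##2 Bb2 F3

Written C4 on the Eb baritone saxophone sounds as Eb2, a major thirteenth lower; apply that shift to every note.
B5 becomes D4
F#5 becomes A3
D##4 becomes F##2
G4 becomes Bb2
D5 becomes F3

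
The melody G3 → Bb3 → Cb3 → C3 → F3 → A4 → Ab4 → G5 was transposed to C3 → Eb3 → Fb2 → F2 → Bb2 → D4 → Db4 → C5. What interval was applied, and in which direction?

Take the first pair: G3 → C3. G to C spans 5 letter names, so the interval is some kind of fifth.
C3 to G3 is 7 semitones, which makes it a perfect fifth; the second version is lower, so the direction is down.
Checking another pair — G5 → C5 — gives the same interval.

down a perfect fifth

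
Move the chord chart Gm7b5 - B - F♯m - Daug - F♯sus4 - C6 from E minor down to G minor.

E minor down to G minor is a major sixth; each chord root moves by that interval while the quality stays the same.
Gm7b5: root G down a major sixth → Bb, giving Bbm7b5.
B: root B down a major sixth → D, giving D.
F♯m: root F♯ down a major sixth → A, giving Am.
Daug: root D down a major sixth → F, giving Faug.
F♯sus4: root F♯ down a major sixth → A, giving Asus4.
C6: root C down a major sixth → Eb, giving Eb6.

Bbm7b5 D Am Faug Asus4 Eb6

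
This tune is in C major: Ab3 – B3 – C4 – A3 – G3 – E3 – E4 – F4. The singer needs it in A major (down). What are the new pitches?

F3 G#3 A3 F#3 E3 C#3 C#4 D4

From C down to A is a minor third; apply that to each pitch.
Ab3 → F3
B3 → G#3
C4 → A3
A3 → F#3
G3 → E3
E3 → C#3
E4 → C#4
F4 → D4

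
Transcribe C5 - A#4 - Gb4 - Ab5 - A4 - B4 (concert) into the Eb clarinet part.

A4 F##4 Eb4 F5 F#4 G#4

Written C4 sounds as Eb4 on the Eb clarinet, so concert pitches are written a minor third down.
C5 becomes A4
A#4 becomes F##4
Gb4 becomes Eb4
Ab5 becomes F5
A4 becomes F#4
B4 becomes G#4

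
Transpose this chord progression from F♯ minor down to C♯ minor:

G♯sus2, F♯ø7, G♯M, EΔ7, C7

D#sus2 C#ø7 D#M BΔ7 G7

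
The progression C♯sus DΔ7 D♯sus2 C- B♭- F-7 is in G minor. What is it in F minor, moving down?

Bsus CΔ7 C#sus2 Bb- Ab- Eb-7

G minor down to F minor is a major second; each chord root moves by that interval while the quality stays the same.
C♯sus: root C♯ down a major second → B, giving Bsus.
DΔ7: root D down a major second → C, giving CΔ7.
D♯sus2: root D♯ down a major second → C#, giving C#sus2.
C-: root C down a major second → Bb, giving Bb-.
B♭-: root B♭ down a major second → Ab, giving Ab-.
F-7: root F down a major second → Eb, giving Eb-7.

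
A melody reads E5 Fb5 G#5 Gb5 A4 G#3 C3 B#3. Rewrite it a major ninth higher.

F#6 Gb6 A#6 Ab6 B5 A#4 D4 C##5

A major ninth up from E5 gives F#6.
Fb5: a ninth up reaches G, and 14 semitones makes it Gb6.
A major ninth up from G#5 gives A#6.
A major ninth up from Gb5 gives Ab6.
A4: a ninth up reaches B, and 14 semitones makes it B5.
G#3 up a major ninth is A#4.
C3 up a major ninth is D4.
B#3 up a major ninth is C##5.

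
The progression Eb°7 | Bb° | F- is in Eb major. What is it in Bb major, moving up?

Bb°7 F° C-

Eb major up to Bb major is a perfect fifth; each chord root moves by that interval while the quality stays the same.
Eb°7: root Eb up a perfect fifth → Bb, giving Bb°7.
Bb°: root Bb up a perfect fifth → F, giving F°.
F-: root F up a perfect fifth → C, giving C-.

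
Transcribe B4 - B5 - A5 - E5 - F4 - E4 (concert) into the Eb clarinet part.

G#4 G#5 F#5 C#5 D4 C#4

Written C4 sounds as Eb4 on the Eb clarinet, so concert pitches are written a minor third down.
B4 -> G#4
B5 -> G#5
A5 -> F#5
E5 -> C#5
F4 -> D4
E4 -> C#4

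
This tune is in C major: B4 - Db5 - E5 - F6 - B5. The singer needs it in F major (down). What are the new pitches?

C major to F major down is a perfect fifth, so every note moves down by that interval.
B4 becomes E4
Db5 becomes Gb4
E5 becomes A4
F6 becomes Bb5
B5 becomes E5

E4 Gb4 A4 Bb5 E5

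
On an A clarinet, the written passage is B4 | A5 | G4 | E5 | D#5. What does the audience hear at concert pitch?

G#4 F#5 E4 C#5 B#4

The A clarinet sounds a minor third below written, so transpose each written note down a minor third.
B4 -> G#4
A5 -> F#5
G4 -> E4
E5 -> C#5
D#5 -> B#4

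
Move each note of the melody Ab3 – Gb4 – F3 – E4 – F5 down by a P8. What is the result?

Ab2 Gb3 F2 E3 F4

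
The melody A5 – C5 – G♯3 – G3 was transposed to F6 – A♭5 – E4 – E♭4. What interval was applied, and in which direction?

Take the first pair: A5 → F6. A to F spans 6 letter names, so the interval is some kind of sixth.
A5 to F6 is 8 semitones, which makes it a minor sixth; the second version is higher, so the direction is up.
Checking another pair — G3 → Eb4 — gives the same interval.

up a minor sixth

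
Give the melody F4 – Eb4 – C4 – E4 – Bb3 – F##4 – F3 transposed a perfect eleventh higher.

F4 gives Bb5
Eb4 gives Ab5
C4 gives F5
E4 gives A5
Bb3 gives Eb5
F##4 gives B#5
F3 gives Bb4

Bb5 Ab5 F5 A5 Eb5 B#5 Bb4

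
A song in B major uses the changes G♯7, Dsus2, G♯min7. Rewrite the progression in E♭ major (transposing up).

C7 Gbsus2 Cmin7

B major up to E♭ major is a diminished fourth; each chord root moves by that interval while the quality stays the same.
G♯7: root G♯ up a diminished fourth → C, giving C7.
Dsus2: root D up a diminished fourth → Gb, giving Gbsus2.
G♯min7: root G♯ up a diminished fourth → C, giving Cmin7.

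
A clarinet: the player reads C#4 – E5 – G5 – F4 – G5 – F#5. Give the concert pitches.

A#3 C#5 E5 D4 E5 D#5

The A clarinet sounds a minor third below written, so transpose each written note down a minor third.
C#4 gives A#3
E5 gives C#5
G5 gives E5
F4 gives D4
G5 gives E5
F#5 gives D#5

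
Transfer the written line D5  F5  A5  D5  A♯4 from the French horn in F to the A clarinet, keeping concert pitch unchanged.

Bb4 Db5 F5 Bb4 F#4

First find concert pitch: the French horn in F sounds a perfect fifth below written, so D5 F5 A5 D5 A♯4 sounds G4 Bb4 D5 G4 D#4.
Then write for A clarinet: it sounds a minor third below written, so the part must be a minor third above concert.
G4 → Bb4
Bb4 → Db5
D5 → F5
G4 → Bb4
D#4 → F#4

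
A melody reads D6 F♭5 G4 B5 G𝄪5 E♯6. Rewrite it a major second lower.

D6 → C6
Fb5 → Ebb5
G4 → F4
B5 → A5
G##5 → F##5
E#6 → D#6

C6 Ebb5 F4 A5 F##5 D#6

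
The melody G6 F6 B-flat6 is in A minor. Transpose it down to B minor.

From A down to B is a minor seventh; apply that to each pitch.
G6 -> A5
F6 -> G5
Bb6 -> C6

A5 G5 C6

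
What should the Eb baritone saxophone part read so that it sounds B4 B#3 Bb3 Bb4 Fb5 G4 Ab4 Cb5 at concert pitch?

G#6 G##5 G5 G6 Db7 E6 F6 Ab6

Written C4 sounds as Eb2 on the Eb baritone saxophone, so concert pitches are written a major thirteenth up.
B4 to G#6
B#3 to G##5
Bb3 to G5
Bb4 to G6
Fb5 to Db7
G4 to E6
Ab4 to F6
Cb5 to Ab6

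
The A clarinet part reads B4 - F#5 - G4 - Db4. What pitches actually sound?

G#4 D#5 E4 Bb3

The A clarinet sounds a minor third below written, so transpose each written note down a minor third.
B4 gives G#4
F#5 gives D#5
G4 gives E4
Db4 gives Bb3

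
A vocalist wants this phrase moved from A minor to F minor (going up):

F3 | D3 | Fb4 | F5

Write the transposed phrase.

From A up to F is a minor sixth; apply that to each pitch.
F3 to Db4
D3 to Bb3
Fb4 to Dbb5
F5 to Db6

Db4 Bb3 Dbb5 Db6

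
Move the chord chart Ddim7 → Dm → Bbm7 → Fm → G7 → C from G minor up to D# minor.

G minor up to D# minor is an augmented fifth; each chord root moves by that interval while the quality stays the same.
Ddim7: root D up an augmented fifth → A#, giving A#dim7.
Dm: root D up an augmented fifth → A#, giving A#m.
Bbm7: root Bb up an augmented fifth → F#, giving F#m7.
Fm: root F up an augmented fifth → C#, giving C#m.
G7: root G up an augmented fifth → D#, giving D#7.
C: root C up an augmented fifth → G#, giving G#.

A#dim7 A#m F#m7 C#m D#7 G#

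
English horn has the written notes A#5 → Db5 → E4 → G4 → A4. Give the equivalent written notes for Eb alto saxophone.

B#5 Eb5 F#4 A4 B4

First find concert pitch: the English horn sounds a perfect fifth below written, so A#5 Db5 E4 G4 A4 sounds D#5 Gb4 A3 C4 D4.
Then write for Eb alto saxophone: it sounds a major sixth below written, so the part must be a major sixth above concert.
D#5 → B#5
Gb4 → Eb5
A3 → F#4
C4 → A4
D4 → B4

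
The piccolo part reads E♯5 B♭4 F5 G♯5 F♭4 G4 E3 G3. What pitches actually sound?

The piccolo sounds a perfect octave above written, so transpose each written note up a perfect octave.
E#5 -> E#6
Bb4 -> Bb5
F5 -> F6
G#5 -> G#6
Fb4 -> Fb5
G4 -> G5
E3 -> E4
G3 -> G4

E#6 Bb5 F6 G#6 Fb5 G5 E4 G4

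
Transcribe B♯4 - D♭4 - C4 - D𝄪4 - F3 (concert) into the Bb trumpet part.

C##5 Eb4 D4 E##4 G3

The Bb trumpet sounds a major second below written, so the written part must be a major second above concert — transpose each note up.
B#4 → C##5
Db4 → Eb4
C4 → D4
D##4 → E##4
F3 → G3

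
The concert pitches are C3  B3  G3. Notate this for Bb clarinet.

D3 C#4 A3

The Bb clarinet sounds a major second below written, so the written part must be a major second above concert — transpose each note up.
C3 gives D3
B3 gives C#4
G3 gives A3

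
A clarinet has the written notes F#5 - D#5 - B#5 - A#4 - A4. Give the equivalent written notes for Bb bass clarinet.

E#6 C##6 A##6 G##5 G#5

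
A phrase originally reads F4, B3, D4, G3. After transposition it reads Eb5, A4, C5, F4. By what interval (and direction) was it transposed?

Take the first pair: F4 → Eb5. F to E spans 7 letter names, so the interval is some kind of seventh.
F4 to Eb5 is 10 semitones, which makes it a minor seventh; the second version is higher, so the direction is up.
Checking another pair — G3 → F4 — gives the same interval.

up a minor seventh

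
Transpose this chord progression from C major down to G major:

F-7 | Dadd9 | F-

C-7 Aadd9 C-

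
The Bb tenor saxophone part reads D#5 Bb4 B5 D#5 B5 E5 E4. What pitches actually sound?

C#4 Ab3 A4 C#4 A4 D4 D3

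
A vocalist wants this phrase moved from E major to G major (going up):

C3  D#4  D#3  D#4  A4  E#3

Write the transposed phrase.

From E up to G is a minor third; apply that to each pitch.
C3 becomes Eb3
D#4 becomes F#4
D#3 becomes F#3
D#4 becomes F#4
A4 becomes C5
E#3 becomes G#3

Eb3 F#4 F#3 F#4 C5 G#3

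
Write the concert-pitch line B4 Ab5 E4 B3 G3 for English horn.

F#5 Eb6 B4 F#4 D4

The English horn sounds a perfect fifth below written, so the written part must be a perfect fifth above concert — transpose each note up.
B4 → F#5
Ab5 → Eb6
E4 → B4
B3 → F#4
G3 → D4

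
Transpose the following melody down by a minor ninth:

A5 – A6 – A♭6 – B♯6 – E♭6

G#4 G#5 G5 A##5 D5

A5 down a minor ninth is G#4.
A minor ninth down from A6 gives G#5.
A minor ninth down from Ab6 gives G5.
B#6: a ninth down reaches A, and 13 semitones makes it A##5.
A minor ninth down from Eb6 gives D5.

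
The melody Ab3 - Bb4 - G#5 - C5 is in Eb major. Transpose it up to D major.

From Eb up to D is a major seventh; apply that to each pitch.
Ab3 becomes G4
Bb4 becomes A5
G#5 becomes F##6
C5 becomes B5

G4 A5 F##6 B5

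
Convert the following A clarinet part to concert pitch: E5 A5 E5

Written C4 on the A clarinet sounds as A3, a minor third lower; apply that shift to every note.
E5 → C#5
A5 → F#5
E5 → C#5

C#5 F#5 C#5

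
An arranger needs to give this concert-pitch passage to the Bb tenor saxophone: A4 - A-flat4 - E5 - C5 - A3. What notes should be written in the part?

B5 Bb5 F#6 D6 B4

Written C4 sounds as Bb2 on the Bb tenor saxophone, so concert pitches are written a major ninth up.
A4 -> B5
Ab4 -> Bb5
E5 -> F#6
C5 -> D6
A3 -> B4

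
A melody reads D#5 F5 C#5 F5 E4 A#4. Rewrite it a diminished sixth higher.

Bb5 Dbb6 Ab5 Dbb6 Cb5 F5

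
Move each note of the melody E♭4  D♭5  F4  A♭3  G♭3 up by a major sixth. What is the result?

Eb4 -> C5
Db5 -> Bb5
F4 -> D5
Ab3 -> F4
Gb3 -> Eb4

C5 Bb5 D5 F4 Eb4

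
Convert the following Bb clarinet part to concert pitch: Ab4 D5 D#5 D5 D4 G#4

Gb4 C5 C#5 C5 C4 F#4

Written C4 on the Bb clarinet sounds as Bb3, a major second lower; apply that shift to every note.
Ab4 → Gb4
D5 → C5
D#5 → C#5
D5 → C5
D4 → C4
G#4 → F#4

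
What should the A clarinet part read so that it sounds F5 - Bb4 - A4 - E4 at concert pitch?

Written C4 sounds as A3 on the A clarinet, so concert pitches are written a minor third up.
F5 becomes Ab5
Bb4 becomes Db5
A4 becomes C5
E4 becomes G4

Ab5 Db5 C5 G4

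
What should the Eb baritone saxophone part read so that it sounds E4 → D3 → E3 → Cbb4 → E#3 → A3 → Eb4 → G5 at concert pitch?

C#6 B4 C#5 Abb5 C##5 F#5 C6 E7

The Eb baritone saxophone sounds a major thirteenth below written, so the written part must be a major thirteenth above concert — transpose each note up.
E4 -> C#6
D3 -> B4
E3 -> C#5
Cbb4 -> Abb5
E#3 -> C##5
A3 -> F#5
Eb4 -> C6
G5 -> E7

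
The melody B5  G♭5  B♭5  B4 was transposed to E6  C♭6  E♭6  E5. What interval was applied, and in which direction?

Take the first pair: B5 → E6. B to E spans 4 letter names, so the interval is some kind of fourth.
B5 to E6 is 5 semitones, which makes it a perfect fourth; the second version is higher, so the direction is up.
Checking another pair — B4 → E5 — gives the same interval.

up a perfect fourth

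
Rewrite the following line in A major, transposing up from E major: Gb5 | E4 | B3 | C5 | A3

Cb6 A4 E4 F5 D4

From E up to A is a perfect fourth; apply that to each pitch.
Gb5 becomes Cb6
E4 becomes A4
B3 becomes E4
C5 becomes F5
A3 becomes D4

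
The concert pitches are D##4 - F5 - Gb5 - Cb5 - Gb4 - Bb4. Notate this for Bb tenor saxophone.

Written C4 sounds as Bb2 on the Bb tenor saxophone, so concert pitches are written a major ninth up.
D##4 becomes E##5
F5 becomes G6
Gb5 becomes Ab6
Cb5 becomes Db6
Gb4 becomes Ab5
Bb4 becomes C6

E##5 G6 Ab6 Db6 Ab5 C6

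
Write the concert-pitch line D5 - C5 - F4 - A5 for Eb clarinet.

B4 A4 D4 F#5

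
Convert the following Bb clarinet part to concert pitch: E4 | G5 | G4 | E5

D4 F5 F4 D5

The Bb clarinet sounds a major second below written, so transpose each written note down a major second.
E4 -> D4
G5 -> F5
G4 -> F4
E5 -> D5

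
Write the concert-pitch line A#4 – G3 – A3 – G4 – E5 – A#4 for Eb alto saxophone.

Written C4 sounds as Eb3 on the Eb alto saxophone, so concert pitches are written a major sixth up.
A#4 -> F##5
G3 -> E4
A3 -> F#4
G4 -> E5
E5 -> C#6
A#4 -> F##5

F##5 E4 F#4 E5 C#6 F##5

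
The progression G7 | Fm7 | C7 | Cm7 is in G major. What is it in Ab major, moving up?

Ab7 Gbm7 Db7 Dbm7

G major up to Ab major is a minor second; each chord root moves by that interval while the quality stays the same.
G7: root G up a minor second → Ab, giving Ab7.
Fm7: root F up a minor second → Gb, giving Gbm7.
C7: root C up a minor second → Db, giving Db7.
Cm7: root C up a minor second → Db, giving Dbm7.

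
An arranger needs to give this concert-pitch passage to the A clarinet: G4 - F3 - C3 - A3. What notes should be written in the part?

The A clarinet sounds a minor third below written, so the written part must be a minor third above concert — transpose each note up.
G4 to Bb4
F3 to Ab3
C3 to Eb3
A3 to C4

Bb4 Ab3 Eb3 C4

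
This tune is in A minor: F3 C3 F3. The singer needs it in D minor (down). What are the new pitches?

Bb2 F2 Bb2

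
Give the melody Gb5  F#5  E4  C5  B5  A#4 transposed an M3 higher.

Gb5: a third up reaches B, and 4 semitones makes it Bb5.
A major third up from F#5 gives A#5.
A major third up from E4 gives G#4.
C5: a third up reaches E, and 4 semitones makes it E5.
A major third up from B5 gives D#6.
A#4 up a major third is C##5.

Bb5 A#5 G#4 E5 D#6 C##5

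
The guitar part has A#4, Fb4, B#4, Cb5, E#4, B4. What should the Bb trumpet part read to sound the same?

B#3 Gb3 C##4 Db4 F##3 C#4

First find concert pitch: the guitar sounds a perfect octave below written, so A#4 Fb4 B#4 Cb5 E#4 B4 sounds A#3 Fb3 B#3 Cb4 E#3 B3.
Then write for Bb trumpet: it sounds a major second below written, so the part must be a major second above concert.
A#3 → B#3
Fb3 → Gb3
B#3 → C##4
Cb4 → Db4
E#3 → F##3
B3 → C#4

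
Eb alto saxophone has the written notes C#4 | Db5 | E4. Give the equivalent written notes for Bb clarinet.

F#3 Gb4 A3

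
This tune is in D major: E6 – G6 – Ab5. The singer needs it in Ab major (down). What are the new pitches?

D major to Ab major down is an augmented fourth, so every note moves down by that interval.
E6 -> Bb5
G6 -> Db6
Ab5 -> Ebb5

Bb5 Db6 Ebb5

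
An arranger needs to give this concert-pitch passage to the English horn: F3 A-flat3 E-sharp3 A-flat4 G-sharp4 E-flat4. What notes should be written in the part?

The English horn sounds a perfect fifth below written, so the written part must be a perfect fifth above concert — transpose each note up.
F3 gives C4
Ab3 gives Eb4
E#3 gives B#3
Ab4 gives Eb5
G#4 gives D#5
Eb4 gives Bb4

C4 Eb4 B#3 Eb5 D#5 Bb4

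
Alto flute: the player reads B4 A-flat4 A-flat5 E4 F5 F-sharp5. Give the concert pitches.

F#4 Eb4 Eb5 B3 C5 C#5

Written C4 on the alto flute sounds as G3, a perfect fourth lower; apply that shift to every note.
B4 -> F#4
Ab4 -> Eb4
Ab5 -> Eb5
E4 -> B3
F5 -> C5
F#5 -> C#5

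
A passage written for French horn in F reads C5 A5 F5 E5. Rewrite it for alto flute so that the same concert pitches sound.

First find concert pitch: the French horn in F sounds a perfect fifth below written, so C5 A5 F5 E5 sounds F4 D5 Bb4 A4.
Then write for alto flute: it sounds a perfect fourth below written, so the part must be a perfect fourth above concert.
F4 → Bb4
D5 → G5
Bb4 → Eb5
A4 → D5

Bb4 G5 Eb5 D5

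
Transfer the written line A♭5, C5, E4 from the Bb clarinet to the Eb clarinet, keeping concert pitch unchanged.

First find concert pitch: the Bb clarinet sounds a major second below written, so A♭5 C5 E4 sounds Gb5 Bb4 D4.
Then write for Eb clarinet: it sounds a minor third above written, so the part must be a minor third below concert.
Gb5 → Eb5
Bb4 → G4
D4 → B3

Eb5 G4 B3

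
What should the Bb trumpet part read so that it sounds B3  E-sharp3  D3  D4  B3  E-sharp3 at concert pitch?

The Bb trumpet sounds a major second below written, so the written part must be a major second above concert — transpose each note up.
B3 -> C#4
E#3 -> F##3
D3 -> E3
D4 -> E4
B3 -> C#4
E#3 -> F##3

C#4 F##3 E3 E4 C#4 F##3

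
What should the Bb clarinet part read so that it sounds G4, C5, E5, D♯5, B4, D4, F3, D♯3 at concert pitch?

A4 D5 F#5 E#5 C#5 E4 G3 E#3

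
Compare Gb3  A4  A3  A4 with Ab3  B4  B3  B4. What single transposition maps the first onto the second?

up a major second

Take the first pair: Gb3 → Ab3. G to A spans 2 letter names, so the interval is some kind of second.
Gb3 to Ab3 is 2 semitones, which makes it a major second; the second version is higher, so the direction is up.
Checking another pair — A4 → B4 — gives the same interval.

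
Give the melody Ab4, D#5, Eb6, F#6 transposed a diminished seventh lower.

Ab4: a seventh down reaches B, and 9 semitones makes it B3.
D#5: a seventh down reaches E, and 9 semitones makes it E##4.
A diminished seventh down from Eb6 gives F#5.
F#6: a seventh down reaches G, and 9 semitones makes it G##5.

B3 E##4 F#5 G##5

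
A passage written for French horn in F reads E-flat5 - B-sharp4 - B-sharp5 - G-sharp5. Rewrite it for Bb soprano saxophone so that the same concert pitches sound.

First find concert pitch: the French horn in F sounds a perfect fifth below written, so E-flat5 B-sharp4 B-sharp5 G-sharp5 sounds Ab4 E#4 E#5 C#5.
Then write for Bb soprano saxophone: it sounds a major second below written, so the part must be a major second above concert.
Ab4 → Bb4
E#4 → F##4
E#5 → F##5
C#5 → D#5

Bb4 F##4 F##5 D#5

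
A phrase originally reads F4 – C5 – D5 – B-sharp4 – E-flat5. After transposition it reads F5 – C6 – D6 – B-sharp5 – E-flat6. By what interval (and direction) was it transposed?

From F4 to F5 is 8 letter names — an octave of some quality.
F4 to F5 is 12 semitones, which makes it a perfect octave; the second version is higher, so the direction is up.
Checking another pair — Eb5 → Eb6 — gives the same interval.

up a perfect octave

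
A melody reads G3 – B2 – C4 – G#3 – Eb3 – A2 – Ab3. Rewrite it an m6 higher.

Eb4 G3 Ab4 E4 Cb4 F3 Fb4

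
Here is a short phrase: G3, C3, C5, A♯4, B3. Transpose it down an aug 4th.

G3 down an augmented fourth is Db3.
An augmented fourth down from C3 gives Gb2.
An augmented fourth down from C5 gives Gb4.
A#4: a fourth down reaches E, and 6 semitones makes it E4.
B3 down an augmented fourth is F3.

Db3 Gb2 Gb4 E4 F3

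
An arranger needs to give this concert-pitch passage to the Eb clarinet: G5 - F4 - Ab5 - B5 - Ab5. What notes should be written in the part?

The Eb clarinet sounds a minor third above written, so the written part must be a minor third below concert — transpose each note down.
G5 to E5
F4 to D4
Ab5 to F5
B5 to G#5
Ab5 to F5

E5 D4 F5 G#5 F5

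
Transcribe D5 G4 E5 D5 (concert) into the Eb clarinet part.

The Eb clarinet sounds a minor third above written, so the written part must be a minor third below concert — transpose each note down.
D5 -> B4
G4 -> E4
E5 -> C#5
D5 -> B4

B4 E4 C#5 B4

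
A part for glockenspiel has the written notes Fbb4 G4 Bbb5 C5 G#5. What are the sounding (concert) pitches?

Fbb6 G6 Bbb7 C7 G#7

The glockenspiel sounds a perfect fifteenth above written, so transpose each written note up a perfect fifteenth.
Fbb4 becomes Fbb6
G4 becomes G6
Bbb5 becomes Bbb7
C5 becomes C7
G#5 becomes G#7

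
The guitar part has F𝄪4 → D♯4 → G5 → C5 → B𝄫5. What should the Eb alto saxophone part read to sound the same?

First find concert pitch: the guitar sounds a perfect octave below written, so F𝄪4 D♯4 G5 C5 B𝄫5 sounds F##3 D#3 G4 C4 Bbb4.
Then write for Eb alto saxophone: it sounds a major sixth below written, so the part must be a major sixth above concert.
F##3 → D##4
D#3 → B#3
G4 → E5
C4 → A4
Bbb4 → Gb5

D##4 B#3 E5 A4 Gb5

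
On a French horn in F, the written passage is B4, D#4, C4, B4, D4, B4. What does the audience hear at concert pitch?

Written C4 on the French horn in F sounds as F3, a perfect fifth lower; apply that shift to every note.
B4 gives E4
D#4 gives G#3
C4 gives F3
B4 gives E4
D4 gives G3
B4 gives E4

E4 G#3 F3 E4 G3 E4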